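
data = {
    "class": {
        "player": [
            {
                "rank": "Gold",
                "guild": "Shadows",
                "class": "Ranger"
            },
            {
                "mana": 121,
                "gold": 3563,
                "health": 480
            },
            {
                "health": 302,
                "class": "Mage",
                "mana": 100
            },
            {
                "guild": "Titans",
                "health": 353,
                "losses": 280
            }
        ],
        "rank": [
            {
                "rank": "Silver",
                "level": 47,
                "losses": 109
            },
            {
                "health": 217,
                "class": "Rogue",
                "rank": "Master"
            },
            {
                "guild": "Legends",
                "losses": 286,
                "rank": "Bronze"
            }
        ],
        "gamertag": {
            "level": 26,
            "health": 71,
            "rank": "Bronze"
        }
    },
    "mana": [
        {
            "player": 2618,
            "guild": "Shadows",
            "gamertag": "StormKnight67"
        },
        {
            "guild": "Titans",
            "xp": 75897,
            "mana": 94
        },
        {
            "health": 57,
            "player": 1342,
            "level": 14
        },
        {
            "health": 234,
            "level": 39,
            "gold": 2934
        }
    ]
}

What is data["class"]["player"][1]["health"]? 480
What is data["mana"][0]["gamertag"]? "StormKnight67"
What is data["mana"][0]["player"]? 2618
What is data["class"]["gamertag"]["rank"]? "Bronze"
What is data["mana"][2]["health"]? 57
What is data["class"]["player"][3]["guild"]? "Titans"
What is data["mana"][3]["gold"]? 2934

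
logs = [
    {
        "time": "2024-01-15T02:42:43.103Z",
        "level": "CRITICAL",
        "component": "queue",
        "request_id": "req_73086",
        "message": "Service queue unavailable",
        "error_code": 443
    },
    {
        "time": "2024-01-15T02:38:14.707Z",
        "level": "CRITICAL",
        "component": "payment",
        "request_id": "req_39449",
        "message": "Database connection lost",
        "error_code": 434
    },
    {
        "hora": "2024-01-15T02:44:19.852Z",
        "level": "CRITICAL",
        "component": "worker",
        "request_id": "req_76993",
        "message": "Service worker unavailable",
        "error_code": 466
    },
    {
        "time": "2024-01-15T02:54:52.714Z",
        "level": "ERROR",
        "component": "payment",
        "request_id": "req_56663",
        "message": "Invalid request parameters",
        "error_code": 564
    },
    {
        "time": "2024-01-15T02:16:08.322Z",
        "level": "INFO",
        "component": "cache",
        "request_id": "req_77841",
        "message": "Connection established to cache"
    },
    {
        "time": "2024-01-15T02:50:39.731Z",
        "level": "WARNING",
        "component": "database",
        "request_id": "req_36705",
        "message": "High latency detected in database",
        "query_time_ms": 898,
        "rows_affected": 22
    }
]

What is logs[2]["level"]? "CRITICAL"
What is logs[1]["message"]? "Database connection lost"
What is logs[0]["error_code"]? 443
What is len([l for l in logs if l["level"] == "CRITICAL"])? 3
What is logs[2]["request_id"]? "req_76993"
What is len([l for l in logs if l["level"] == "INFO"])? 1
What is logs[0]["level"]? "CRITICAL"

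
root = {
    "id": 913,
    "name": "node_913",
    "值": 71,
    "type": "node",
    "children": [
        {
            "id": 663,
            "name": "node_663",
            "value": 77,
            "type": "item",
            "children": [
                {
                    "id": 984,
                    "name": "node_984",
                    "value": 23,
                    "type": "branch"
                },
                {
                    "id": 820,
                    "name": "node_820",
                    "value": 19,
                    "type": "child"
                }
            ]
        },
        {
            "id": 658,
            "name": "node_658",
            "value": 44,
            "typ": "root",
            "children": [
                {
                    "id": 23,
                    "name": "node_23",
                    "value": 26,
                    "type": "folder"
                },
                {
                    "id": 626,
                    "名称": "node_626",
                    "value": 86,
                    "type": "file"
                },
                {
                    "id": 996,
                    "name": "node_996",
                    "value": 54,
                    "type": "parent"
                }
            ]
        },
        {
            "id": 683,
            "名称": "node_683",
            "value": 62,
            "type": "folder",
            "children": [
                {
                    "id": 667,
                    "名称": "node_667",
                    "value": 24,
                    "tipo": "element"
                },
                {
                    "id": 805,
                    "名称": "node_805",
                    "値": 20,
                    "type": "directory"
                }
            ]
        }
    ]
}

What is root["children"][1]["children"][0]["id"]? 23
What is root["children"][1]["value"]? 44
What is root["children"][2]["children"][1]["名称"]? "node_805"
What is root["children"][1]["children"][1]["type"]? "file"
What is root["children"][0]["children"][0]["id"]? 984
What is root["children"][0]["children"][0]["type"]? "branch"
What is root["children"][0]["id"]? 663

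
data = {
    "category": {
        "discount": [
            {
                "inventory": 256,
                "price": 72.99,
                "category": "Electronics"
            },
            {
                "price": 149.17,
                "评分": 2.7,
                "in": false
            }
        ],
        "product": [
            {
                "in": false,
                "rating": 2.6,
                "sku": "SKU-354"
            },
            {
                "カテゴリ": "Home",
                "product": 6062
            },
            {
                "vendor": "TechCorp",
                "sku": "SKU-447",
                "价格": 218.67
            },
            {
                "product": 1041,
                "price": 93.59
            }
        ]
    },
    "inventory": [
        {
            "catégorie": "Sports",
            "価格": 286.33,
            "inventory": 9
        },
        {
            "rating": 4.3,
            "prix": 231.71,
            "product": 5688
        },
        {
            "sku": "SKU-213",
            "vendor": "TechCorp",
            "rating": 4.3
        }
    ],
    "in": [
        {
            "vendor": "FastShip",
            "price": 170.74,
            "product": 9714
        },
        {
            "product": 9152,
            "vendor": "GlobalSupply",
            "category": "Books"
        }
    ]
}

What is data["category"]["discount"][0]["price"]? 72.99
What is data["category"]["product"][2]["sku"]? "SKU-447"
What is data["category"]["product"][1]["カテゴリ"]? "Home"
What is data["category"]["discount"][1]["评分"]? 2.7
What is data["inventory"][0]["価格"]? 286.33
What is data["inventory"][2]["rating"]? 4.3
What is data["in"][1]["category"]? "Books"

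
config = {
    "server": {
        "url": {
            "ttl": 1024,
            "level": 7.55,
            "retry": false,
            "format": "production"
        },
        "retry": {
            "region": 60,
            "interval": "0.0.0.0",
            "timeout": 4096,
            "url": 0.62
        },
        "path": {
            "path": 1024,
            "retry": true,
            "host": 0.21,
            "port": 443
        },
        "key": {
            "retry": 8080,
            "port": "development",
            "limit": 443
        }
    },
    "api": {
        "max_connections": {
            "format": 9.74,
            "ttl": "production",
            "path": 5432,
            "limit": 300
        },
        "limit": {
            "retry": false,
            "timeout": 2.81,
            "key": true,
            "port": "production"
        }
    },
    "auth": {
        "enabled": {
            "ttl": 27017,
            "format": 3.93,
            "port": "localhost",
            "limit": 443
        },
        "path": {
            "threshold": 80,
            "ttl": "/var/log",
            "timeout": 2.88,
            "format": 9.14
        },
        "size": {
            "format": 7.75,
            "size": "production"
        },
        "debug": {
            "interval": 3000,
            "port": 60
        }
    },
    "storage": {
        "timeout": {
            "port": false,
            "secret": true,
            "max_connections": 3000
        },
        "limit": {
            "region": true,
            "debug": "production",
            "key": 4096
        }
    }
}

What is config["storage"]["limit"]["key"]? 4096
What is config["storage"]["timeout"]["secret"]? True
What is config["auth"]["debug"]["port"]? 60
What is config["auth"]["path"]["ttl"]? "/var/log"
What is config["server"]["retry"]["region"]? 60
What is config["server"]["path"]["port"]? 443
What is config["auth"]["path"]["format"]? 9.14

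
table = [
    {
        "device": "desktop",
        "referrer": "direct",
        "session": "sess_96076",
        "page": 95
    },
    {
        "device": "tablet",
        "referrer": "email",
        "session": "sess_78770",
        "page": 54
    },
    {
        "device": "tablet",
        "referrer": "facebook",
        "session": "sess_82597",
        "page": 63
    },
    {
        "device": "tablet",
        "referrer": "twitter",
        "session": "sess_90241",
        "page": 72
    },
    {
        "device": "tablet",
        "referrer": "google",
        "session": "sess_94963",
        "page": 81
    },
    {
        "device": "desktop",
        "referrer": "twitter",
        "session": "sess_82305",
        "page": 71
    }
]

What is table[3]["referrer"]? "twitter"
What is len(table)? 6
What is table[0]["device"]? "desktop"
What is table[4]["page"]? 81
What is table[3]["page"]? 72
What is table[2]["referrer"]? "facebook"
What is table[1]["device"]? "tablet"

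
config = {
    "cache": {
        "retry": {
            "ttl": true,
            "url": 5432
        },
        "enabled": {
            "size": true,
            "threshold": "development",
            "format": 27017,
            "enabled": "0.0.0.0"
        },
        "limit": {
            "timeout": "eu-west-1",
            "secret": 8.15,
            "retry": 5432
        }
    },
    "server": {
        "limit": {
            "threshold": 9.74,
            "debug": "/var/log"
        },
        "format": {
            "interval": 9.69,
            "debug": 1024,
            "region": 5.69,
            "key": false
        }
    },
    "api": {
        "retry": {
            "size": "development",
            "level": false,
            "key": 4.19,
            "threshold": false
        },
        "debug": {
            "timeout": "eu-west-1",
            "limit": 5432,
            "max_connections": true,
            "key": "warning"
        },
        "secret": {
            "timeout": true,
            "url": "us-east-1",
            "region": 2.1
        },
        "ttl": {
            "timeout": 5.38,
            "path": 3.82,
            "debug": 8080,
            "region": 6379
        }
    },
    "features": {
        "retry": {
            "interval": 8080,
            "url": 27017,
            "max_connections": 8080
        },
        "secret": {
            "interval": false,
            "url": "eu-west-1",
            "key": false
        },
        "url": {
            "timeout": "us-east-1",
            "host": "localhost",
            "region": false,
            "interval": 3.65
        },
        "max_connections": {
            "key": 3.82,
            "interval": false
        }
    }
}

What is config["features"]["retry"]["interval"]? 8080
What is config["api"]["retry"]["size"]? "development"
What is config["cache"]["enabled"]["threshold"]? "development"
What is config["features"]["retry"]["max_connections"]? 8080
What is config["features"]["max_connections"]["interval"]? False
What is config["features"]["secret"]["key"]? False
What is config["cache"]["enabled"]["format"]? 27017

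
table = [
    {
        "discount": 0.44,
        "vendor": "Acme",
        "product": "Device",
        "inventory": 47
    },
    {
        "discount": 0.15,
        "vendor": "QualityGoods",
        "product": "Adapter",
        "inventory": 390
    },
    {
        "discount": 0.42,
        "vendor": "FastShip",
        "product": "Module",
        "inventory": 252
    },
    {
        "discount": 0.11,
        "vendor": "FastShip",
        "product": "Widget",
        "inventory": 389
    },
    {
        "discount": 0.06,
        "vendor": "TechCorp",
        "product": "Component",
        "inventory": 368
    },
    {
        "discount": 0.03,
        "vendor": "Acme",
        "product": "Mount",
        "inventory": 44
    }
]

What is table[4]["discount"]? 0.06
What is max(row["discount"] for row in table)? 0.44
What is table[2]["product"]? "Module"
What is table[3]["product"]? "Widget"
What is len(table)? 6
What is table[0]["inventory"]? 47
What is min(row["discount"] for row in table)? 0.03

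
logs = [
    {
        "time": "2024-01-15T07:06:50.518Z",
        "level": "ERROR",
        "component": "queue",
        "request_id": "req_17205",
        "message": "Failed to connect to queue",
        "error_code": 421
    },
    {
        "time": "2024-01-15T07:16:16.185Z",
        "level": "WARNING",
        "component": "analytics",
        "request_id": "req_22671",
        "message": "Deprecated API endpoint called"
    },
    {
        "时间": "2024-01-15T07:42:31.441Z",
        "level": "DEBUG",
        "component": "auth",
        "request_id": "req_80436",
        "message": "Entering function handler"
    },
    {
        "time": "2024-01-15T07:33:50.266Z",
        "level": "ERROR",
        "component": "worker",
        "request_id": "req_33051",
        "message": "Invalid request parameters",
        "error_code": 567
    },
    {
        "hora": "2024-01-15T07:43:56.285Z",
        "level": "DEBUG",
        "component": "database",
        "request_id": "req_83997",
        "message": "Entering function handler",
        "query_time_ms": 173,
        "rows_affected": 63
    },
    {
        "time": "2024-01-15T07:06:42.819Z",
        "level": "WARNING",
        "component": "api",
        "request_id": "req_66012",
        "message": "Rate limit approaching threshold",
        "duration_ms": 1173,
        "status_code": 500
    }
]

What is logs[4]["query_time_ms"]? 173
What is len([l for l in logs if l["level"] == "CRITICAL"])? 0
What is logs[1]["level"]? "WARNING"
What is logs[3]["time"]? "2024-01-15T07:33:50.266Z"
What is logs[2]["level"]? "DEBUG"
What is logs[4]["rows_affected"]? 63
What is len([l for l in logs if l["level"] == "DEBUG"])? 2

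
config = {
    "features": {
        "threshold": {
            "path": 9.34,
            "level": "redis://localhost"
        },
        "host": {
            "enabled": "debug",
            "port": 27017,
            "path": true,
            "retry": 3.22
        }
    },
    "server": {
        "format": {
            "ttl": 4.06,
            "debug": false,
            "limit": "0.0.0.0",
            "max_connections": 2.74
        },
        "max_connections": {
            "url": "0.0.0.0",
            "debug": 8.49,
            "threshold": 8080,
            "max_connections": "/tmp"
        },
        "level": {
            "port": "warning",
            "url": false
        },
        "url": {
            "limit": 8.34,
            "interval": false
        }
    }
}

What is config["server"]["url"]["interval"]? False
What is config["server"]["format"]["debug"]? False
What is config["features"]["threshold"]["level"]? "redis://localhost"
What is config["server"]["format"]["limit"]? "0.0.0.0"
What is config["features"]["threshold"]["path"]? 9.34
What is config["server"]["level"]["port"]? "warning"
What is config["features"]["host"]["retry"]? 3.22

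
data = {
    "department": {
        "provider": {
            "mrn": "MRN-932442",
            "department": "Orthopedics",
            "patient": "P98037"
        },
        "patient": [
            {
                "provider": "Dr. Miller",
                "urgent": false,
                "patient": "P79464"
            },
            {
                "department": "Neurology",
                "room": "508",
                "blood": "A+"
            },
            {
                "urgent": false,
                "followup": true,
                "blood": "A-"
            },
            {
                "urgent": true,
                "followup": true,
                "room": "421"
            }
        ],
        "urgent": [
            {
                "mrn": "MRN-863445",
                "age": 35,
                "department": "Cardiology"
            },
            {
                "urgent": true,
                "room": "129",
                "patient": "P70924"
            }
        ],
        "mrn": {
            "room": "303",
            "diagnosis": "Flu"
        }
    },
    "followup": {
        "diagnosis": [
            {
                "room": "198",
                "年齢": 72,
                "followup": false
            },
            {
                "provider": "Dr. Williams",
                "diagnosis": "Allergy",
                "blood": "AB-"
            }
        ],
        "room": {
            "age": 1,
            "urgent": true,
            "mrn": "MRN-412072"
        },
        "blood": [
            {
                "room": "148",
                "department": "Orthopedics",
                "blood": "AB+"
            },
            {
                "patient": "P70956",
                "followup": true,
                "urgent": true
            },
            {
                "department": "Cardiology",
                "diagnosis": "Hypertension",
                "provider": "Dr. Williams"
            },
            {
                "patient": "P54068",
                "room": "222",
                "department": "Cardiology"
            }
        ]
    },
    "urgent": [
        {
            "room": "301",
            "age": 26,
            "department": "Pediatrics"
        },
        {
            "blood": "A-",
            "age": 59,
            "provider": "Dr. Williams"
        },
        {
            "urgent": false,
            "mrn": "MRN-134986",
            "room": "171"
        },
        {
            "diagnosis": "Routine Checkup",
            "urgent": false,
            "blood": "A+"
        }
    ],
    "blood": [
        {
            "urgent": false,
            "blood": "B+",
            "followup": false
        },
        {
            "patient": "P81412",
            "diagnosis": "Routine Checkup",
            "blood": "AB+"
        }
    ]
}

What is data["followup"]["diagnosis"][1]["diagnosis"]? "Allergy"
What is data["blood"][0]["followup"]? False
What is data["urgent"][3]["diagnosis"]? "Routine Checkup"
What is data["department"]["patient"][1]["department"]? "Neurology"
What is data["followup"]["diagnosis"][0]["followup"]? False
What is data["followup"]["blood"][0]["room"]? "148"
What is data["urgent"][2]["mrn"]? "MRN-134986"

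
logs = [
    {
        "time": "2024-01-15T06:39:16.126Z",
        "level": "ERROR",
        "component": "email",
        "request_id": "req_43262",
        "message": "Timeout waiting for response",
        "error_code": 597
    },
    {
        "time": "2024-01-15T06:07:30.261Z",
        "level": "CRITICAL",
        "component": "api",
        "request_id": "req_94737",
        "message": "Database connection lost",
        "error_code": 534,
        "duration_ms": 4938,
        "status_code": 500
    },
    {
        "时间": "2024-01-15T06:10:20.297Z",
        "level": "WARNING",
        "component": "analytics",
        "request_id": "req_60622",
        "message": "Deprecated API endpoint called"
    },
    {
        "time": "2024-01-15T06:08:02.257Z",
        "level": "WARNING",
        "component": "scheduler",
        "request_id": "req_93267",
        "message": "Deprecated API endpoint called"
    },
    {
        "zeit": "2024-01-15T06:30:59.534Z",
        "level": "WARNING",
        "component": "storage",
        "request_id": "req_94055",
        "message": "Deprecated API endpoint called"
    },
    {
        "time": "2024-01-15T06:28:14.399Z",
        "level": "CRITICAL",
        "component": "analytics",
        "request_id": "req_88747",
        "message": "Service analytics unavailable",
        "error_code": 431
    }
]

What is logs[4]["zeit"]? "2024-01-15T06:30:59.534Z"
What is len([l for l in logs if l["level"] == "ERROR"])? 1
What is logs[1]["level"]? "CRITICAL"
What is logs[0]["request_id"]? "req_43262"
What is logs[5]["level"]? "CRITICAL"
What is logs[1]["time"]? "2024-01-15T06:07:30.261Z"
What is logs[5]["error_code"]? 431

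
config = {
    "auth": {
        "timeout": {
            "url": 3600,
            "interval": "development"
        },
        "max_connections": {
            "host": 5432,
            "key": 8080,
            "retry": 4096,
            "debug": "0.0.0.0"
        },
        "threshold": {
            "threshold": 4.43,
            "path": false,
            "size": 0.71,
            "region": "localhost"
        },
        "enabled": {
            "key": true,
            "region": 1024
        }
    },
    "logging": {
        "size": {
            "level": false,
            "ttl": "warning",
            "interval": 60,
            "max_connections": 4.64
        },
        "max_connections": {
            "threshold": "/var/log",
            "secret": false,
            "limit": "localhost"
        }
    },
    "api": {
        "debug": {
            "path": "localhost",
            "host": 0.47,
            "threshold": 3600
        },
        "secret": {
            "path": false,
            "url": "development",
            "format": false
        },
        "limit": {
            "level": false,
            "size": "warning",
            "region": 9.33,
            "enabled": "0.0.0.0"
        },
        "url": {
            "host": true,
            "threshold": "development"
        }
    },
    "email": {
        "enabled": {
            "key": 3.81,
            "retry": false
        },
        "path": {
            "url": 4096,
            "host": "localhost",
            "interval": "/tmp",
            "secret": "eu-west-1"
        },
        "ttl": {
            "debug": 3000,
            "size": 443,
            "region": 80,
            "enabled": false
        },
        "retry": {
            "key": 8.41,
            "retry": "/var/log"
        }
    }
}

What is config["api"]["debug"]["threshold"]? 3600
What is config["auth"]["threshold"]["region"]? "localhost"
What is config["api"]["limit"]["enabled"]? "0.0.0.0"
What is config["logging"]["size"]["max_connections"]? 4.64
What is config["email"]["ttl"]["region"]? 80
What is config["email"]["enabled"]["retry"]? False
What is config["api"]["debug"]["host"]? 0.47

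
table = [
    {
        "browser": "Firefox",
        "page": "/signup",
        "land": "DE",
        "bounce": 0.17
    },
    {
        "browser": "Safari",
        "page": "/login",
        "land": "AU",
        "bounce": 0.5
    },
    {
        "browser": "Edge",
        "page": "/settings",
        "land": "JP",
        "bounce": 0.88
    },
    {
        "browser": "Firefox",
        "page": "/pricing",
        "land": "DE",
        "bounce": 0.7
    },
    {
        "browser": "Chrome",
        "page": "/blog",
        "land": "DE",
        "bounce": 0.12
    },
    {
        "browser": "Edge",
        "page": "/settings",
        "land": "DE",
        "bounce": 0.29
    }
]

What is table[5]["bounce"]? 0.29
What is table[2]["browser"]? "Edge"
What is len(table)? 6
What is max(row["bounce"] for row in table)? 0.88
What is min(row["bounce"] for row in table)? 0.12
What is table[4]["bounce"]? 0.12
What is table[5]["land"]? "DE"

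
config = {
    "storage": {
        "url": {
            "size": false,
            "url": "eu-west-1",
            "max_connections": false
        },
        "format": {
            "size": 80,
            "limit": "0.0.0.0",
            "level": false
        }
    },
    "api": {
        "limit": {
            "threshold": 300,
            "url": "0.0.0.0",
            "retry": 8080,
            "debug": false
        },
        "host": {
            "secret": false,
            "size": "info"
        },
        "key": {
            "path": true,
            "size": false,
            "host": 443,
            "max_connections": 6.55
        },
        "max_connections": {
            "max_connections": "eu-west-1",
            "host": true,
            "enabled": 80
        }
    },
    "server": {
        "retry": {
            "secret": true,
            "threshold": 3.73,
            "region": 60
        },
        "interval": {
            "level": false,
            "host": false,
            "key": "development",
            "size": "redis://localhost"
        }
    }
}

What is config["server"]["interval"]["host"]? False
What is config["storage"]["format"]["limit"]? "0.0.0.0"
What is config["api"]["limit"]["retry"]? 8080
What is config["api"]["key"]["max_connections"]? 6.55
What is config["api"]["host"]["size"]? "info"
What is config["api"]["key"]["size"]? False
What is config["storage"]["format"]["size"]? 80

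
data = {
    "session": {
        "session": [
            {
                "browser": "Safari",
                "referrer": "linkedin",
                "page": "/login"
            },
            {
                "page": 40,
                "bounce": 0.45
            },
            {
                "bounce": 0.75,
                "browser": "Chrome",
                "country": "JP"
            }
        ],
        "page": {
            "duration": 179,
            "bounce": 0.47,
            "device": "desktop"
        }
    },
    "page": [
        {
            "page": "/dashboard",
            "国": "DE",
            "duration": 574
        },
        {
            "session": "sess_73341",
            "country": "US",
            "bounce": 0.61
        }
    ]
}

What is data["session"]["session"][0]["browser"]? "Safari"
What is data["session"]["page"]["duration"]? 179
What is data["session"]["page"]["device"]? "desktop"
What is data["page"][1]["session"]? "sess_73341"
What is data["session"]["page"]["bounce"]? 0.47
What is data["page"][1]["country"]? "US"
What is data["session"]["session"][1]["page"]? 40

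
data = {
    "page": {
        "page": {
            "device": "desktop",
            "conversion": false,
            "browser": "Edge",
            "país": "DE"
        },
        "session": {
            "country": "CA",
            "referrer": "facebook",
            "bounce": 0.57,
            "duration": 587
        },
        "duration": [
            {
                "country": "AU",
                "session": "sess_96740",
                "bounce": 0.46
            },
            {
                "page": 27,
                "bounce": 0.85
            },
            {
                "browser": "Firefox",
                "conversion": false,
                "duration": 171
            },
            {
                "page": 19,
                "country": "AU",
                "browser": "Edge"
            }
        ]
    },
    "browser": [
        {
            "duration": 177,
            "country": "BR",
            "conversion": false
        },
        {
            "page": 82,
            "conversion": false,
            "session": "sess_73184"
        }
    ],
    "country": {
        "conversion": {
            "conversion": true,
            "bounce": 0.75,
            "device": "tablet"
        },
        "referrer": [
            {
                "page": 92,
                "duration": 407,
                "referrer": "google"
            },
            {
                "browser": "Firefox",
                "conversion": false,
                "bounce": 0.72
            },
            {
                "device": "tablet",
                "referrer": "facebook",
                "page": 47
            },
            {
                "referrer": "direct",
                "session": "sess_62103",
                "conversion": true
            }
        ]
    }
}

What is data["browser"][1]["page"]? 82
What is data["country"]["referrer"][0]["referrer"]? "google"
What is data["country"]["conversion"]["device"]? "tablet"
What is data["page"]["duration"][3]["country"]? "AU"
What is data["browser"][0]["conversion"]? False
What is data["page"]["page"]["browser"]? "Edge"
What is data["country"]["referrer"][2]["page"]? 47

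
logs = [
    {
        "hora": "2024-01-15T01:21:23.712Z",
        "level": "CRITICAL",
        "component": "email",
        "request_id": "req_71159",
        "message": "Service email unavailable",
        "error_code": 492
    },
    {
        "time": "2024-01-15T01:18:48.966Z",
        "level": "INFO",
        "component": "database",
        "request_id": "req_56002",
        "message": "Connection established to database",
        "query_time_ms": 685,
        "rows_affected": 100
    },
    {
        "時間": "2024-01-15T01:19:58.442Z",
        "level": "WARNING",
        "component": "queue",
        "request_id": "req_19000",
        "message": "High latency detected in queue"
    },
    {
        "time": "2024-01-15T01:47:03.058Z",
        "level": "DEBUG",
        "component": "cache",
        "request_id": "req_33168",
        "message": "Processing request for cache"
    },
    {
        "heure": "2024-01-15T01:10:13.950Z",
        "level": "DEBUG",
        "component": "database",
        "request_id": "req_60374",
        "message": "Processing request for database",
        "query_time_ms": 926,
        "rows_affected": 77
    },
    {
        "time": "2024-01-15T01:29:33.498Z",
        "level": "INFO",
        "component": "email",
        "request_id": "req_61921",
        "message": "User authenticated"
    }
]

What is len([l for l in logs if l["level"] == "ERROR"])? 0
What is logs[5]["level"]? "INFO"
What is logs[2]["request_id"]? "req_19000"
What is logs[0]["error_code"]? 492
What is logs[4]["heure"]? "2024-01-15T01:10:13.950Z"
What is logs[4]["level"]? "DEBUG"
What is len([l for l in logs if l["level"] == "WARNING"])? 1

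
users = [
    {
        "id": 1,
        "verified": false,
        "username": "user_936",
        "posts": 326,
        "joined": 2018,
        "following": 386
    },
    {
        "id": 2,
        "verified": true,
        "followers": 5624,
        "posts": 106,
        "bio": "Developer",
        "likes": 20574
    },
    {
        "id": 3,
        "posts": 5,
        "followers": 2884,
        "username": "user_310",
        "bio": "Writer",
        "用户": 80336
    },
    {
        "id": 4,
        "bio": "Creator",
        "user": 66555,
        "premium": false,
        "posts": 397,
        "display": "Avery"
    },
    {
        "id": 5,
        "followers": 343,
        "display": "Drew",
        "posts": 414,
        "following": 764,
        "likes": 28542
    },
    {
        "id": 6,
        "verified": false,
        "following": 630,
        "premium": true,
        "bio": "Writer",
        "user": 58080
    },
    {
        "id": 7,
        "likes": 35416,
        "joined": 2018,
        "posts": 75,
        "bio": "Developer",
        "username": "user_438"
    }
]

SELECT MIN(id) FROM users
1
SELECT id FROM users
[1, 2, 3, 4, 5, 6, 7]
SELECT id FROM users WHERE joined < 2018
[]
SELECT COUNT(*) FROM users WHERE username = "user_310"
1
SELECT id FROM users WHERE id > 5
[6, 7]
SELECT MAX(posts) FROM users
414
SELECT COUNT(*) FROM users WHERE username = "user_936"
1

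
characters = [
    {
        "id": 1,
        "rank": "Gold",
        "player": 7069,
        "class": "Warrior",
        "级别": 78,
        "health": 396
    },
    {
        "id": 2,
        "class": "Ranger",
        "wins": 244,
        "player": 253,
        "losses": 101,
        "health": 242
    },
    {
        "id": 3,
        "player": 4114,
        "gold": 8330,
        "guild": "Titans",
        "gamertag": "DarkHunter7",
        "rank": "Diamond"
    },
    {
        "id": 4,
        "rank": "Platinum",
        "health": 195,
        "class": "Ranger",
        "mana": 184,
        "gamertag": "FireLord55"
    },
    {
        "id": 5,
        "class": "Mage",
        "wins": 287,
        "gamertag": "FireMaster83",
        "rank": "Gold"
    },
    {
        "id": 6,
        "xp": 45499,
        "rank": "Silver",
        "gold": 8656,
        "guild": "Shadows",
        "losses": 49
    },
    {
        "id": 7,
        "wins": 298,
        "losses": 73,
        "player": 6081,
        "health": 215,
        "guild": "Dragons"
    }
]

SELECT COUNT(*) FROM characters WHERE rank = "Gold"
2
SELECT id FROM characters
[1, 2, 3, 4, 5, 6, 7]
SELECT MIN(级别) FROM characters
78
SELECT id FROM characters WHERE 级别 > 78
[]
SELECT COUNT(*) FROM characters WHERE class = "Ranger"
2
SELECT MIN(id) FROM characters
1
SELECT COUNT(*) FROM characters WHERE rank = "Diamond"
1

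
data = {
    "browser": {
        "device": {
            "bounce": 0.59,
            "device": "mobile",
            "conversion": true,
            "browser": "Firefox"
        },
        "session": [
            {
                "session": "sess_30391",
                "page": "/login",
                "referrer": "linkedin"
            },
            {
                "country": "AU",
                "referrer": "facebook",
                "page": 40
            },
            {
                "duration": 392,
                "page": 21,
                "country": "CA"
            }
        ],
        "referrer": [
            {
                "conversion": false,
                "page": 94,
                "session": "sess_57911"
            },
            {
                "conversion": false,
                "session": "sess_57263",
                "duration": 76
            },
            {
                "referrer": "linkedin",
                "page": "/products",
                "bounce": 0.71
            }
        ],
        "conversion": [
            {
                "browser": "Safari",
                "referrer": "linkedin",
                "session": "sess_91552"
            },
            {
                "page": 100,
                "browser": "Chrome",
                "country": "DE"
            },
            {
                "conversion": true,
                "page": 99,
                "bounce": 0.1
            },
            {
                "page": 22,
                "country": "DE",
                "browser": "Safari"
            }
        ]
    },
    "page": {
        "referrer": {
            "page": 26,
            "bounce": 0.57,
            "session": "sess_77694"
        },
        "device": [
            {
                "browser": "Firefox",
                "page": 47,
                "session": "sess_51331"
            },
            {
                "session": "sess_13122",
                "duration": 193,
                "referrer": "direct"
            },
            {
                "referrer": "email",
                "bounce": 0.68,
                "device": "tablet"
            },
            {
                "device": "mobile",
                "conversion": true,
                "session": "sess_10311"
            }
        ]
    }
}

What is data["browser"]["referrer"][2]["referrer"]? "linkedin"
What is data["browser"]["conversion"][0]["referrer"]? "linkedin"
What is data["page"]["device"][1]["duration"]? 193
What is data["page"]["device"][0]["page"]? 47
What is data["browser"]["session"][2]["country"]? "CA"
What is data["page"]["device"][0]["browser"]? "Firefox"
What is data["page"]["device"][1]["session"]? "sess_13122"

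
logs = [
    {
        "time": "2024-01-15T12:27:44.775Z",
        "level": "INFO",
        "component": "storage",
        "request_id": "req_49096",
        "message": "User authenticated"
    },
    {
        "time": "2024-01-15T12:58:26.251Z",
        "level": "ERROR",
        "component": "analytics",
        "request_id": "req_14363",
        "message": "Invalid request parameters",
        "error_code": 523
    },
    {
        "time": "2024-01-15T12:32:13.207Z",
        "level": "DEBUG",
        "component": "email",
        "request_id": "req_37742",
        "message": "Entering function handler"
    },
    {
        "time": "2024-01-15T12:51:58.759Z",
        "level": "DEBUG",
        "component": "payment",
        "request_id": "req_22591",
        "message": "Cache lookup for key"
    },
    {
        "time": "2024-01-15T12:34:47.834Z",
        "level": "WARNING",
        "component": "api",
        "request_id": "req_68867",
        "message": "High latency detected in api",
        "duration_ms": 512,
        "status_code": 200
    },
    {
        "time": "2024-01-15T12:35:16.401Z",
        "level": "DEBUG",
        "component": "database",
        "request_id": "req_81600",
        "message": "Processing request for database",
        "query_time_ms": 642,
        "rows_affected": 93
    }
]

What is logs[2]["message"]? "Entering function handler"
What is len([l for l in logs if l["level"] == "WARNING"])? 1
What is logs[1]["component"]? "analytics"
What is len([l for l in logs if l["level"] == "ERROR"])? 1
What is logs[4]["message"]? "High latency detected in api"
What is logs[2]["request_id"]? "req_37742"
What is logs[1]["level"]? "ERROR"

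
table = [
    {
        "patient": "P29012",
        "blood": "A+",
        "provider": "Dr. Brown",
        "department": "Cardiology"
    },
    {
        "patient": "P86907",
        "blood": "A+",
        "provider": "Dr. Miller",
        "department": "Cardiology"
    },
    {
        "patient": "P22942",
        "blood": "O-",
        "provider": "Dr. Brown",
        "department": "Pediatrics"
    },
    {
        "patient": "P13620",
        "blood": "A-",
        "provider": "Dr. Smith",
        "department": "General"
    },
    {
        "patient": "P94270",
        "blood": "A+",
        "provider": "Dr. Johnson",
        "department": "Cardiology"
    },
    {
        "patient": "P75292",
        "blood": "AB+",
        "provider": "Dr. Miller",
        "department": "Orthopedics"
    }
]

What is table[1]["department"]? "Cardiology"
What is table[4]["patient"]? "P94270"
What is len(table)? 6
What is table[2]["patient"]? "P22942"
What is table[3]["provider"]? "Dr. Smith"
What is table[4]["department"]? "Cardiology"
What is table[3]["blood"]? "A-"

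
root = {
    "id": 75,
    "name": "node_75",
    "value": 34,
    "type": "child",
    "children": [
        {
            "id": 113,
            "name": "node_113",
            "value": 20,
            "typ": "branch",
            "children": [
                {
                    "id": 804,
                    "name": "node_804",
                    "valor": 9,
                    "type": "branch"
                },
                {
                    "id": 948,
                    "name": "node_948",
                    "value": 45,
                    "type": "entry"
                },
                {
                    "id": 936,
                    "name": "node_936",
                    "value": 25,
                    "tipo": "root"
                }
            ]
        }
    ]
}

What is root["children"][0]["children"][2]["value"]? 25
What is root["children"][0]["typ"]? "branch"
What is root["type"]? "child"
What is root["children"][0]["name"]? "node_113"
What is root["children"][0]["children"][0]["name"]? "node_804"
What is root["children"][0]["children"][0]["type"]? "branch"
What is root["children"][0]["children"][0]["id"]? 804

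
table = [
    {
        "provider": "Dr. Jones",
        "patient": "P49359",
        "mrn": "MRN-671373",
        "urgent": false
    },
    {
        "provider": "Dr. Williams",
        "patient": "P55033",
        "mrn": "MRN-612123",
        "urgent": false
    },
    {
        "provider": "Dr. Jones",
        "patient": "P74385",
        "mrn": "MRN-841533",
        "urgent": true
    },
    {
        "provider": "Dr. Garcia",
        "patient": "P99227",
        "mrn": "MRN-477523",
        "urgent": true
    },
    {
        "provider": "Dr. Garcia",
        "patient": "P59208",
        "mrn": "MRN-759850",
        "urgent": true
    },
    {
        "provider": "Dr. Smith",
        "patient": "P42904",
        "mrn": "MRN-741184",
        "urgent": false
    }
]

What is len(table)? 6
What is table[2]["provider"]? "Dr. Jones"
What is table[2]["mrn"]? "MRN-841533"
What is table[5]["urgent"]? False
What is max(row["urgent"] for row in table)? True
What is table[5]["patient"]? "P42904"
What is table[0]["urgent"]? False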